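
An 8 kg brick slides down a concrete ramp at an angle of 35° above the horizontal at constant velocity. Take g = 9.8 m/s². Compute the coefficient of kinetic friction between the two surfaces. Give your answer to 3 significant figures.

0.700

At constant velocity the net force along the incline is zero: mg sin 35° = μ mg cos 35°.
So μ = tan 35° = 0.5736 / 0.8192 = 0.7002.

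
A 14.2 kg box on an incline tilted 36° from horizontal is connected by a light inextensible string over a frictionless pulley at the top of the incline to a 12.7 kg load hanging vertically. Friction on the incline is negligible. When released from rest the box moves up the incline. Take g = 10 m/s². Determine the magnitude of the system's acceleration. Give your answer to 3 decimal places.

1.618 m/s²

For the box on the incline: the weight component along the slope is m₁g sin 36° = 14.2 × 10 × 0.5878 = 83.468 N and the normal force is N = m₁g cos 36° = 114.880 N.
Newton's second law for the box (up-slope positive): T − 83.468 = 14.2 a. For the hanging load (downward positive): 12.7 × 10 − T = 12.7 a.
Adding the two equations eliminates T: 43.532 = 26.9 a, so a = 1.6183 m/s².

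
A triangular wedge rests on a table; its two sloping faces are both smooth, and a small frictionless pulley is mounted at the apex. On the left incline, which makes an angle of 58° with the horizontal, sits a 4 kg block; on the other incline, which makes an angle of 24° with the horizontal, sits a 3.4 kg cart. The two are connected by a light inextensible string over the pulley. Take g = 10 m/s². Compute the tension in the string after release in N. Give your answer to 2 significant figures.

Resolve each weight along its own incline: the 4 kg mass has component 4 × 10 × sin 58° = 33.922 N down its slope, and the 3.4 kg mass has 3.4 × 10 × sin 24° = 13.829 N down its slope.
The 4 kg side's 33.922 N exceeds the other side's 13.829 N, so that mass slides down and the 3.4 kg mass slides up. Taking that direction as positive, Newton's second law for the whole system gives 33.922 − 13.829 = (4 + 3.4) a, so a = 20.093 / 7.4 = 2.7153 m/s².
For the 3.4 kg mass (up-slope positive): T − 13.829 = 3.4 × 2.7153, so T = 23.061 N.

23 N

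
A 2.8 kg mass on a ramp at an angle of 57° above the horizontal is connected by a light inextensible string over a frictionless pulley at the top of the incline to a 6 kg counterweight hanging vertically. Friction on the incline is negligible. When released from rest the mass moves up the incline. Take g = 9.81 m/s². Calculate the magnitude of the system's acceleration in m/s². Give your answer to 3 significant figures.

4.07 m/s²

For the mass on the incline: the weight component along the slope is m₁g sin 57° = 2.8 × 9.81 × 0.8387 = 23.037 N and the normal force is N = m₁g cos 57° = 14.960 N.
Newton's second law for the mass (up-slope positive): T − 23.037 = 2.8 a. For the hanging counterweight (downward positive): 6 × 9.81 − T = 6 a.
Adding the two equations eliminates T: 35.823 = 8.8 a, so a = 4.0708 m/s².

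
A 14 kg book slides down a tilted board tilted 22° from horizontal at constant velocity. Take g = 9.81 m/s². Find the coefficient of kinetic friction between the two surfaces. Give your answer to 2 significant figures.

At constant velocity the net force along the incline is zero: mg sin 22° = μ mg cos 22°.
So μ = tan 22° = 0.3746 / 0.9272 = 0.4040.

0.40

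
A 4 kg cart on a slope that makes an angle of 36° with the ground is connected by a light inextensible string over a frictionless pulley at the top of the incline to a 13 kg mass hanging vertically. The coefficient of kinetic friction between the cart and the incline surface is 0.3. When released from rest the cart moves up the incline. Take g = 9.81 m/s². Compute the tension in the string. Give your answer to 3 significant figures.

54.9 N

For the cart on the incline: the weight component along the slope is m₁g sin 36° = 4 × 9.81 × 0.5878 = 23.065 N and the normal force is N = m₁g cos 36° = 31.746 N.
Kinetic friction opposes the cart's motion up the incline: f = μN = 0.3 × 31.746 = 9.524 N acting down the slope.
Newton's second law for the cart (up-slope positive): T − 23.065 − 9.524 = 4 a. For the hanging mass (downward positive): 13 × 9.81 − T = 13 a.
Adding the two equations eliminates T: 94.941 = 17 a, so a = 5.5848 m/s².
Then from the hanging mass's equation, T = 13 × (9.81 − 5.5848) = 54.928 N.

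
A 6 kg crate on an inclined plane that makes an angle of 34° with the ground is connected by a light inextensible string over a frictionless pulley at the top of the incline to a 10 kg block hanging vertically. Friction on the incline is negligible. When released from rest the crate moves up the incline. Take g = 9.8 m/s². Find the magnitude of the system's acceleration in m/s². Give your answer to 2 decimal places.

4.07 m/s²

For the crate on the incline: the weight component along the slope is m₁g sin 34° = 6 × 9.8 × 0.5592 = 32.881 N and the normal force is N = m₁g cos 34° = 48.747 N.
Newton's second law for the crate (up-slope positive): T − 32.881 = 6 a. For the hanging block (downward positive): 10 × 9.8 − T = 10 a.
Adding the two equations eliminates T: 65.119 = 16 a, so a = 4.0699 m/s².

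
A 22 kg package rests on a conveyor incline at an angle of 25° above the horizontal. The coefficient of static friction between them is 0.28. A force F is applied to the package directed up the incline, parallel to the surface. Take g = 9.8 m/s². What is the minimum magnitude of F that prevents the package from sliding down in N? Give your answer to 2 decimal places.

The normal force is N = mg cos 25° = 195.400 N. With F at its minimum the package is on the verge of sliding down, so static friction is at its maximum μ_s N = 0.28 × 195.400 = 54.712 N and acts up the slope.
Equilibrium along the incline: F + μ_s N = mg sin 25°, so F = 91.116 − 54.712 = 36.404 N.

36.40 N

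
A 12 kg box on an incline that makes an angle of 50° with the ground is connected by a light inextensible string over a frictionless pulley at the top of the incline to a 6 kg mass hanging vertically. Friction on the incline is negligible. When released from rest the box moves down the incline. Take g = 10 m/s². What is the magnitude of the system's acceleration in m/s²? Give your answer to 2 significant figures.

1.8 m/s²

For the box on the incline: the weight component along the slope is m₁g sin 50° = 12 × 10 × 0.7660 = 91.920 N and the normal force is N = m₁g cos 50° = 77.135 N.
Newton's second law for the box (down-slope positive): 91.920 − T = 12 a. For the hanging mass (upward positive): T − 6 × 10 = 6 a.
Adding the two equations eliminates T: 31.920 = 18 a, so a = 1.7733 m/s².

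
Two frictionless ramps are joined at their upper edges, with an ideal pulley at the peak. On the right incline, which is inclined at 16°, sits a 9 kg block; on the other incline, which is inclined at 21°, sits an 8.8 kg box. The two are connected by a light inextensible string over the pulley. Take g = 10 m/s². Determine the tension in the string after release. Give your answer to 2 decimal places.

Resolve each weight along its own incline: the 9 kg mass has component 9 × 10 × sin 16° = 24.807 N down its slope, and the 8.8 kg mass has 8.8 × 10 × sin 21° = 31.536 N down its slope.
The 8.8 kg side's 31.536 N exceeds the other side's 24.807 N, so that mass slides down and the 9 kg mass slides up. Taking that direction as positive, Newton's second law for the whole system gives 31.536 − 24.807 = (9 + 8.8) a, so a = 6.729 / 17.8 = 0.3780 m/s².
For the 9 kg mass (up-slope positive): T − 24.807 = 9 × 0.3780, so T = 28.209 N.

28.21 N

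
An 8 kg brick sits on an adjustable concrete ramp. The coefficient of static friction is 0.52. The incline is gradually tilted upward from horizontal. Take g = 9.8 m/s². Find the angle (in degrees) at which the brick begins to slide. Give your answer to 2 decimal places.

At the threshold of sliding, static friction is at its maximum μ_s N and exactly balances the weight component along the incline: mg sin θ = μ_s mg cos θ.
Hence tan θ = μ_s = 0.52, so θ = arctan(0.52) = 27.4744°.

27.47°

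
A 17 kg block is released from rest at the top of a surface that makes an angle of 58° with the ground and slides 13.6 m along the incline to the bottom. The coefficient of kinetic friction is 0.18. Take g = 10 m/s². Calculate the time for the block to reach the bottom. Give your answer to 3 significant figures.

The weight component along the incline is mg sin 58° = 144.168 N and the normal force is N = mg cos 58° = 90.086 N.
Friction up the slope is f = μN = 0.18 × 90.086 = 16.215 N, so the net downslope force is 144.168 − 16.215 = 127.953 N and a = 127.953 / 17 = 7.5266 m/s².
Starting from rest, L = ½at², so t = √(2L/a) = √(2 × 13.6 / 7.5266) = 1.9010 s.

1.90 s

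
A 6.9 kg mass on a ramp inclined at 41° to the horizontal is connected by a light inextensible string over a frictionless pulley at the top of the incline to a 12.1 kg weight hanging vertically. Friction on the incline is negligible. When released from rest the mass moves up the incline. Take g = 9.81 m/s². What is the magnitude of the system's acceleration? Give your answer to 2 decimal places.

For the mass on the incline: the weight component along the slope is m₁g sin 41° = 6.9 × 9.81 × 0.6561 = 44.411 N and the normal force is N = m₁g cos 41° = 51.086 N.
Newton's second law for the mass (up-slope positive): T − 44.411 = 6.9 a. For the hanging weight (downward positive): 12.1 × 9.81 − T = 12.1 a.
Adding the two equations eliminates T: 74.290 = 19 a, so a = 3.9100 m/s².

3.91 m/s²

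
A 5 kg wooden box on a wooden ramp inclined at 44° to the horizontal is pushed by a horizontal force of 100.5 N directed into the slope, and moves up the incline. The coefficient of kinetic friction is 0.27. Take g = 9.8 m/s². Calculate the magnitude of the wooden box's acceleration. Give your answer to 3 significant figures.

The horizontal push has components F cos 44° = 100.5 × 0.7193 = 72.290 N up the incline and F sin 44° = 100.5 × 0.6947 = 69.817 N pressing into the surface.
The normal force is therefore N = mg cos 44° + F sin 44° = 35.246 + 69.817 = 105.063 N, and kinetic friction down the slope is μN = 0.27 × 105.063 = 28.367 N.
Along the incline: F cos 44° − mg sin 44° − μN = ma, so 72.290 − 34.040 − 28.367 = 5 a, giving a = 1.9766 m/s².

1.98 m/s²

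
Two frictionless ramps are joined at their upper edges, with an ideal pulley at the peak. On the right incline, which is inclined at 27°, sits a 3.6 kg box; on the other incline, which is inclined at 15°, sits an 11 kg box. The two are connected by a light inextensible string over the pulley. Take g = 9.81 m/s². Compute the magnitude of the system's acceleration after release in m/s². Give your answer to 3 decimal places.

Resolve each weight along its own incline: the 3.6 kg mass has component 3.6 × 9.81 × sin 27° = 16.033 N down its slope, and the 11 kg mass has 11 × 9.81 × sin 15° = 27.929 N down its slope.
The 11 kg side's 27.929 N exceeds the other side's 16.033 N, so that mass slides down and the 3.6 kg mass slides up. Taking that direction as positive, Newton's second law for the whole system gives 27.929 − 16.033 = (3.6 + 11) a, so a = 11.896 / 14.6 = 0.8148 m/s².

0.815 m/s²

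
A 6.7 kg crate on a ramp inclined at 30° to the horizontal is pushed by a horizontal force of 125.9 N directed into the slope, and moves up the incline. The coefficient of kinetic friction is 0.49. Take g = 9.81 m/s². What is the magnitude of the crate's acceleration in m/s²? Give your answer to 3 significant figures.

The horizontal push has components F cos 30° = 125.9 × 0.8660 = 109.029 N up the incline and F sin 30° = 125.9 × 0.5000 = 62.950 N pressing into the surface.
The normal force is therefore N = mg cos 30° + F sin 30° = 56.920 + 62.950 = 119.870 N, and kinetic friction down the slope is μN = 0.49 × 119.870 = 58.736 N.
Along the incline: F cos 30° − mg sin 30° − μN = ma, so 109.029 − 32.864 − 58.736 = 6.7 a, giving a = 2.6013 m/s².

2.60 m/s²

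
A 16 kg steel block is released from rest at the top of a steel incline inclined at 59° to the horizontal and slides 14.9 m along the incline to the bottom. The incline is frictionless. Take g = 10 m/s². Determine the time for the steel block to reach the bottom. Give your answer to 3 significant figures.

The weight component along the incline is mg sin 59° = 137.147 N and the normal force is N = mg cos 59° = 82.406 N.
With no friction, a = g sin 59° = 8.5717 m/s².
Starting from rest, L = ½at², so t = √(2L/a) = √(2 × 14.9 / 8.5717) = 1.8646 s.

1.86 s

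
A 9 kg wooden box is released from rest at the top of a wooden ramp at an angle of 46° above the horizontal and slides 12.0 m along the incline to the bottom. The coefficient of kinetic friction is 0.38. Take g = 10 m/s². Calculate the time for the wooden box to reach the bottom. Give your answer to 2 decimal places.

The weight component along the incline is mg sin 46° = 64.741 N and the normal force is N = mg cos 46° = 62.519 N.
Friction up the slope is f = μN = 0.38 × 62.519 = 23.757 N, so the net downslope force is 64.741 − 23.757 = 40.984 N and a = 40.984 / 9 = 4.5538 m/s².
Starting from rest, L = ½at², so t = √(2L/a) = √(2 × 12.0 / 4.5538) = 2.2957 s.

2.30 s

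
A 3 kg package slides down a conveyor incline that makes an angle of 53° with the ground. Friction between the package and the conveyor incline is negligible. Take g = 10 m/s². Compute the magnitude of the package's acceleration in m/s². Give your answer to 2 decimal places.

Resolving the weight along the incline: the component pulling the package down the slope is mg sin 53° = 3 × 10 × 0.7986 = 23.958 N, and the normal force is N = mg cos 53° = 3 × 10 × 0.6018 = 18.054 N.
With no friction the net force along the incline is 23.958 N, so a = g sin 53° = 23.958 / 3 = 7.9860 m/s².

7.99 m/s²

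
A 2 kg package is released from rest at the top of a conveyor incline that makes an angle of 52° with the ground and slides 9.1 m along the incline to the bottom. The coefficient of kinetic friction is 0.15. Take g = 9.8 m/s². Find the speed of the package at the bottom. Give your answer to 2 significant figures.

11 m/s

The weight component along the incline is mg sin 52° = 15.445 N and the normal force is N = mg cos 52° = 12.067 N.
Friction up the slope is f = μN = 0.15 × 12.067 = 1.810 N, so the net downslope force is 15.445 − 1.810 = 13.635 N and a = 13.635 / 2 = 6.8175 m/s².
Starting from rest over a distance of 9.1 m, v² = 2aL = 2 × 6.8175 × 9.1 = 124.0785, so v = 11.1391 m/s.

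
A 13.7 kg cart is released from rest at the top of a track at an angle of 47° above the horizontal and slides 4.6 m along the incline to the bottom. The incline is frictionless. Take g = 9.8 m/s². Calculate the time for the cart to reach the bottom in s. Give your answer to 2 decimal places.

1.13 s

The weight component along the incline is mg sin 47° = 98.192 N and the normal force is N = mg cos 47° = 91.565 N.
With no friction, a = g sin 47° = 7.1673 m/s².
Starting from rest, L = ½at², so t = √(2L/a) = √(2 × 4.6 / 7.1673) = 1.1330 s.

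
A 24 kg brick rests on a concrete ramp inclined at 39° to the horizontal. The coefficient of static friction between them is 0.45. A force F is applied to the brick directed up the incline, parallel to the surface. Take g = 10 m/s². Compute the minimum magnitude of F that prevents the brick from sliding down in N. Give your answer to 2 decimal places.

The normal force is N = mg cos 39° = 186.515 N. With F at its minimum the brick is on the verge of sliding down, so static friction is at its maximum μ_s N = 0.45 × 186.515 = 83.932 N and acts up the slope.
Equilibrium along the incline: F + μ_s N = mg sin 39°, so F = 151.037 − 83.932 = 67.105 N.

67.11 N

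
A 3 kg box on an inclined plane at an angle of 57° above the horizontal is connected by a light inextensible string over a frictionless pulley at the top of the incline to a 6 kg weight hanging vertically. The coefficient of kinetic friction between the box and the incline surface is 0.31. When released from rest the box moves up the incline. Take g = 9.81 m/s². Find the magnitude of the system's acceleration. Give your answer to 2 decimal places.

For the box on the incline: the weight component along the slope is m₁g sin 57° = 3 × 9.81 × 0.8387 = 24.683 N and the normal force is N = m₁g cos 57° = 16.029 N.
Kinetic friction opposes the box's motion up the incline: f = μN = 0.31 × 16.029 = 4.969 N acting down the slope.
Newton's second law for the box (up-slope positive): T − 24.683 − 4.969 = 3 a. For the hanging weight (downward positive): 6 × 9.81 − T = 6 a.
Adding the two equations eliminates T: 29.208 = 9 a, so a = 3.2453 m/s².

3.25 m/s²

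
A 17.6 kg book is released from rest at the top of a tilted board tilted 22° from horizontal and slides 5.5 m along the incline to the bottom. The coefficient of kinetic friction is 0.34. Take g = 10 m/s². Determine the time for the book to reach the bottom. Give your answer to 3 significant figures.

The weight component along the incline is mg sin 22° = 65.931 N and the normal force is N = mg cos 22° = 163.184 N.
Friction up the slope is f = μN = 0.34 × 163.184 = 55.483 N, so the net downslope force is 65.931 − 55.483 = 10.448 N and a = 10.448 / 17.6 = 0.5936 m/s².
Starting from rest, L = ½at², so t = √(2L/a) = √(2 × 5.5 / 0.5936) = 4.3048 s.

4.30 s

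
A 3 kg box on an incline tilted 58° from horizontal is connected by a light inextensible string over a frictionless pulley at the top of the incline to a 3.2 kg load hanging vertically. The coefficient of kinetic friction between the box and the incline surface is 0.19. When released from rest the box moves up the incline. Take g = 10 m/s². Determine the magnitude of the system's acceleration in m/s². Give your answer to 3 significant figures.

For the box on the incline: the weight component along the slope is m₁g sin 58° = 3 × 10 × 0.8480 = 25.440 N and the normal force is N = m₁g cos 58° = 15.898 N.
Kinetic friction opposes the box's motion up the incline: f = μN = 0.19 × 15.898 = 3.021 N acting down the slope.
Newton's second law for the box (up-slope positive): T − 25.440 − 3.021 = 3 a. For the hanging load (downward positive): 3.2 × 10 − T = 3.2 a.
Adding the two equations eliminates T: 3.539 = 6.2 a, so a = 0.5708 m/s².

0.571 m/s²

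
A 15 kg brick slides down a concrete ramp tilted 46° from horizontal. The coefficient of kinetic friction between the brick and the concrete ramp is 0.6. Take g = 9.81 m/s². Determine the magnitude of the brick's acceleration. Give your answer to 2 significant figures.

Resolving the weight along the incline: the component pulling the brick down the slope is mg sin 46° = 15 × 9.81 × 0.7193 = 105.845 N, and the normal force is N = mg cos 46° = 15 × 9.81 × 0.6947 = 102.225 N.
Kinetic friction acts up the slope with magnitude f = μN = 0.6 × 102.225 = 61.335 N.
Net force along the incline is 105.845 − 61.335 = 44.510 N, so a = 44.510 / 15 = 2.9673 m/s².

3.0 m/s²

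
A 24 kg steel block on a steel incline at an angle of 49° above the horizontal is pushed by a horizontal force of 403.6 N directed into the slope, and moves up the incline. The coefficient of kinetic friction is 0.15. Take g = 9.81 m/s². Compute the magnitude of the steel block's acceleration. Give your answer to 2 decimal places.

The horizontal push has components F cos 49° = 403.6 × 0.6561 = 264.802 N up the incline and F sin 49° = 403.6 × 0.7547 = 304.597 N pressing into the surface.
The normal force is therefore N = mg cos 49° + F sin 49° = 154.472 + 304.597 = 459.069 N, and kinetic friction down the slope is μN = 0.15 × 459.069 = 68.860 N.
Along the incline: F cos 49° − mg sin 49° − μN = ma, so 264.802 − 177.687 − 68.860 = 24 a, giving a = 0.7606 m/s².

0.76 m/s²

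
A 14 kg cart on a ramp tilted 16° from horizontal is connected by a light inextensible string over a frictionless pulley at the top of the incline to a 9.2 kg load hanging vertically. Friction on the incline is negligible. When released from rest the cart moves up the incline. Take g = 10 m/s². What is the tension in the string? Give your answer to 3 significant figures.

70.8 N

For the cart on the incline: the weight component along the slope is m₁g sin 16° = 14 × 10 × 0.2756 = 38.584 N and the normal force is N = m₁g cos 16° = 134.577 N.
Newton's second law for the cart (up-slope positive): T − 38.584 = 14 a. For the hanging load (downward positive): 9.2 × 10 − T = 9.2 a.
Adding the two equations eliminates T: 53.416 = 23.2 a, so a = 2.3024 m/s².
Then from the hanging load's equation, T = 9.2 × (10 − 2.3024) = 70.818 N.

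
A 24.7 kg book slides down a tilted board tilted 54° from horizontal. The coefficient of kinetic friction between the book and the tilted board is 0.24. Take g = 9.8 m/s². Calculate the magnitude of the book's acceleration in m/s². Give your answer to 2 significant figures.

6.5 m/s²

Resolving the weight along the incline: the component pulling the book down the slope is mg sin 54° = 24.7 × 9.8 × 0.8090 = 195.827 N, and the normal force is N = mg cos 54° = 24.7 × 9.8 × 0.5878 = 142.283 N.
Kinetic friction acts up the slope with magnitude f = μN = 0.24 × 142.283 = 34.148 N.
Net force along the incline is 195.827 − 34.148 = 161.679 N, so a = 161.679 / 24.7 = 6.5457 m/s².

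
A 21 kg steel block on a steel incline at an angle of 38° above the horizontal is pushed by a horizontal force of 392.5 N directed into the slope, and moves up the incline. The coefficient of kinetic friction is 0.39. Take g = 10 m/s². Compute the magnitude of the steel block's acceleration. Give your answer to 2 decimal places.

1.01 m/s²

The horizontal push has components F cos 38° = 392.5 × 0.7880 = 309.290 N up the incline and F sin 38° = 392.5 × 0.6157 = 241.662 N pressing into the surface.
The normal force is therefore N = mg cos 38° + F sin 38° = 165.480 + 241.662 = 407.142 N, and kinetic friction down the slope is μN = 0.39 × 407.142 = 158.785 N.
Along the incline: F cos 38° − mg sin 38° − μN = ma, so 309.290 − 129.297 − 158.785 = 21 a, giving a = 1.0099 m/s².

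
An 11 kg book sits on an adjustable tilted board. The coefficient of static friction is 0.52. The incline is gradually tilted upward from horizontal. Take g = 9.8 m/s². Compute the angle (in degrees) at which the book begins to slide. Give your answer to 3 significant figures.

At the threshold of sliding, static friction is at its maximum μ_s N and exactly balances the weight component along the incline: mg sin θ = μ_s mg cos θ.
Hence tan θ = μ_s = 0.52, so θ = arctan(0.52) = 27.4744°.

27.5°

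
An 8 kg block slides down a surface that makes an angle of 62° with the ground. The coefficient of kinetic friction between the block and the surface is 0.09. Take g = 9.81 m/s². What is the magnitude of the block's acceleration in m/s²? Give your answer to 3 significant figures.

Resolving the weight along the incline: the component pulling the block down the slope is mg sin 62° = 8 × 9.81 × 0.8829 = 69.290 N, and the normal force is N = mg cos 62° = 8 × 9.81 × 0.4695 = 36.846 N.
Kinetic friction acts up the slope with magnitude f = μN = 0.09 × 36.846 = 3.316 N.
Net force along the incline is 69.290 − 3.316 = 65.974 N, so a = 65.974 / 8 = 8.2468 m/s².

8.25 m/s²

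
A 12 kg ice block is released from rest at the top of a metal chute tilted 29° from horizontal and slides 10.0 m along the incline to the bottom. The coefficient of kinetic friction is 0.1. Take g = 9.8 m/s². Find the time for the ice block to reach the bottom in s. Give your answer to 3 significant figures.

The weight component along the incline is mg sin 29° = 57.014 N and the normal force is N = mg cos 29° = 102.855 N.
Friction up the slope is f = μN = 0.1 × 102.855 = 10.286 N, so the net downslope force is 57.014 − 10.286 = 46.728 N and a = 46.728 / 12 = 3.8940 m/s².
Starting from rest, L = ½at², so t = √(2L/a) = √(2 × 10.0 / 3.8940) = 2.2663 s.

2.27 s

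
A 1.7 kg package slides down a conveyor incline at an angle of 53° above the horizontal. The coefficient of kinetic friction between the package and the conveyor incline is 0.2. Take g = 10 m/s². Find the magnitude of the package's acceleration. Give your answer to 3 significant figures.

Resolving the weight along the incline: the component pulling the package down the slope is mg sin 53° = 1.7 × 10 × 0.7986 = 13.576 N, and the normal force is N = mg cos 53° = 1.7 × 10 × 0.6018 = 10.231 N.
Kinetic friction acts up the slope with magnitude f = μN = 0.2 × 10.231 = 2.046 N.
Net force along the incline is 13.576 − 2.046 = 11.530 N, so a = 11.530 / 1.7 = 6.7824 m/s².

6.78 m/s²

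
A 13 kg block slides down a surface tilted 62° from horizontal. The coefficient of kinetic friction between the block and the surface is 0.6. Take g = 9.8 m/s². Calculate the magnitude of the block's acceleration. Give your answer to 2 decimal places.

5.89 m/s²

Resolving the weight along the incline: the component pulling the block down the slope is mg sin 62° = 13 × 9.8 × 0.8829 = 112.481 N, and the normal force is N = mg cos 62° = 13 × 9.8 × 0.4695 = 59.814 N.
Kinetic friction acts up the slope with magnitude f = μN = 0.6 × 59.814 = 35.888 N.
Net force along the incline is 112.481 − 35.888 = 76.593 N, so a = 76.593 / 13 = 5.8918 m/s².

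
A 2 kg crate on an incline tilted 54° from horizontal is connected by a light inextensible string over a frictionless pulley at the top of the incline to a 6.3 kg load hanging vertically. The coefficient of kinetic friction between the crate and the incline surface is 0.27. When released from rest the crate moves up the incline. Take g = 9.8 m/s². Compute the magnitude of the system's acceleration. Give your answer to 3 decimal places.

5.153 m/s²

For the crate on the incline: the weight component along the slope is m₁g sin 54° = 2 × 9.8 × 0.8090 = 15.856 N and the normal force is N = m₁g cos 54° = 11.521 N.
Kinetic friction opposes the crate's motion up the incline: f = μN = 0.27 × 11.521 = 3.111 N acting down the slope.
Newton's second law for the crate (up-slope positive): T − 15.856 − 3.111 = 2 a. For the hanging load (downward positive): 6.3 × 9.8 − T = 6.3 a.
Adding the two equations eliminates T: 42.773 = 8.3 a, so a = 5.1534 m/s².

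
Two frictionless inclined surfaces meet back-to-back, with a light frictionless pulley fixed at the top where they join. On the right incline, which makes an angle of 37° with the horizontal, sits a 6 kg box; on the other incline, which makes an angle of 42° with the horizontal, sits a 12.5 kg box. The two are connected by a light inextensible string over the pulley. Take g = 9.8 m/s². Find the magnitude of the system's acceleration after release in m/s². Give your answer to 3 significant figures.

Resolve each weight along its own incline: the 6 kg mass has component 6 × 9.8 × sin 37° = 35.387 N down its slope, and the 12.5 kg mass has 12.5 × 9.8 × sin 42° = 81.968 N down its slope.
The 12.5 kg side's 81.968 N exceeds the other side's 35.387 N, so that mass slides down and the 6 kg mass slides up. Taking that direction as positive, Newton's second law for the whole system gives 81.968 − 35.387 = (6 + 12.5) a, so a = 46.581 / 18.5 = 2.5179 m/s².

2.52 m/s²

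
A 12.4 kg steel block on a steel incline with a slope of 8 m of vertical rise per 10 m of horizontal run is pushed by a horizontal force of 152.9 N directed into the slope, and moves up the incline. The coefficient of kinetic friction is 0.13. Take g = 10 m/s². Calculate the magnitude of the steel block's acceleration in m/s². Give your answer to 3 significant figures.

The horizontal push has components F cos 38.66° = 152.9 × 0.7809 = 119.400 N up the incline and F sin 38.66° = 152.9 × 0.6247 = 95.517 N pressing into the surface.
The normal force is therefore N = mg cos 38.66° + F sin 38.66° = 96.832 + 95.517 = 192.349 N, and kinetic friction down the slope is μN = 0.13 × 192.349 = 25.005 N.
Along the incline: F cos 38.66° − mg sin 38.66° − μN = ma, so 119.400 − 77.463 − 25.005 = 12.4 a, giving a = 1.3655 m/s².

1.37 m/s²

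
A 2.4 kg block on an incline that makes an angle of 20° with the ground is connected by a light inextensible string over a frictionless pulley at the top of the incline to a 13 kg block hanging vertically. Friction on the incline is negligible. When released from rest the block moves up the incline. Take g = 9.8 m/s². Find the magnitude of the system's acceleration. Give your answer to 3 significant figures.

For the block on the incline: the weight component along the slope is m₁g sin 20° = 2.4 × 9.8 × 0.3420 = 8.044 N and the normal force is N = m₁g cos 20° = 22.102 N.
Newton's second law for the block (up-slope positive): T − 8.044 = 2.4 a. For the hanging block (downward positive): 13 × 9.8 − T = 13 a.
Adding the two equations eliminates T: 119.356 = 15.4 a, so a = 7.7504 m/s².

7.75 m/s²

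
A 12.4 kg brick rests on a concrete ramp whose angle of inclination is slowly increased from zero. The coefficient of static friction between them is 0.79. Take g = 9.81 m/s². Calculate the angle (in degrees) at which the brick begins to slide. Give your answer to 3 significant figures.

At the threshold of sliding, static friction is at its maximum μ_s N and exactly balances the weight component along the incline: mg sin θ = μ_s mg cos θ.
Hence tan θ = μ_s = 0.79, so θ = arctan(0.79) = 38.3087°.

38.3°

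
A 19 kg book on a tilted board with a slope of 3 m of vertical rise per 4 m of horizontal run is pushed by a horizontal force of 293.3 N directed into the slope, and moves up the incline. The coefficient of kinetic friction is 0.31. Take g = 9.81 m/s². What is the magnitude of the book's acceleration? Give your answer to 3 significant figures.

The horizontal push has components F cos 36.87° = 293.3 × 0.8000 = 234.640 N up the incline and F sin 36.87° = 293.3 × 0.6000 = 175.980 N pressing into the surface.
The normal force is therefore N = mg cos 36.87° + F sin 36.87° = 149.112 + 175.980 = 325.092 N, and kinetic friction down the slope is μN = 0.31 × 325.092 = 100.779 N.
Along the incline: F cos 36.87° − mg sin 36.87° − μN = ma, so 234.640 − 111.834 − 100.779 = 19 a, giving a = 1.1593 m/s².

1.16 m/s²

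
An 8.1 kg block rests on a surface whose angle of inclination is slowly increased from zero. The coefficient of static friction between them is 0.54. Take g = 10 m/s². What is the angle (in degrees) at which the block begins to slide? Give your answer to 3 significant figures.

At the threshold of sliding, static friction is at its maximum μ_s N and exactly balances the weight component along the incline: mg sin θ = μ_s mg cos θ.
Hence tan θ = μ_s = 0.54, so θ = arctan(0.54) = 28.3690°.

28.4°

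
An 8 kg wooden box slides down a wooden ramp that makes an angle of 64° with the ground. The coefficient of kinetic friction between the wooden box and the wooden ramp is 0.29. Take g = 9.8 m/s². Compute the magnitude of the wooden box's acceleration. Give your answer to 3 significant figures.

7.56 m/s²

Resolving the weight along the incline: the component pulling the wooden box down the slope is mg sin 64° = 8 × 9.8 × 0.8988 = 70.466 N, and the normal force is N = mg cos 64° = 8 × 9.8 × 0.4384 = 34.371 N.
Kinetic friction acts up the slope with magnitude f = μN = 0.29 × 34.371 = 9.968 N.
Net force along the incline is 70.466 − 9.968 = 60.498 N, so a = 60.498 / 8 = 7.5622 m/s².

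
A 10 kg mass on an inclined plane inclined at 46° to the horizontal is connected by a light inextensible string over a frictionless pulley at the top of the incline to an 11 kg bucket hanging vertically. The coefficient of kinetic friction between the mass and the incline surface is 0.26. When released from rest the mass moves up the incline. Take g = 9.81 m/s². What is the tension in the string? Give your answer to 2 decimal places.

97.63 N

For the mass on the incline: the weight component along the slope is m₁g sin 46° = 10 × 9.81 × 0.7193 = 70.563 N and the normal force is N = m₁g cos 46° = 68.146 N.
Kinetic friction opposes the mass's motion up the incline: f = μN = 0.26 × 68.146 = 17.718 N acting down the slope.
Newton's second law for the mass (up-slope positive): T − 70.563 − 17.718 = 10 a. For the hanging bucket (downward positive): 11 × 9.81 − T = 11 a.
Adding the two equations eliminates T: 19.629 = 21 a, so a = 0.9347 m/s².
Then from the hanging bucket's equation, T = 11 × (9.81 − 0.9347) = 97.628 N.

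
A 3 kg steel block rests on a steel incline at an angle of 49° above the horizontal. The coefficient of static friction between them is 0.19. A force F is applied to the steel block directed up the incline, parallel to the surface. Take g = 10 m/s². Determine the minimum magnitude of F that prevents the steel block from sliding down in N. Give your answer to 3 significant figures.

18.9 N

The normal force is N = mg cos 49° = 19.682 N. With F at its minimum the steel block is on the verge of sliding down, so static friction is at its maximum μ_s N = 0.19 × 19.682 = 3.740 N and acts up the slope.
Equilibrium along the incline: F + μ_s N = mg sin 49°, so F = 22.641 − 3.740 = 18.901 N.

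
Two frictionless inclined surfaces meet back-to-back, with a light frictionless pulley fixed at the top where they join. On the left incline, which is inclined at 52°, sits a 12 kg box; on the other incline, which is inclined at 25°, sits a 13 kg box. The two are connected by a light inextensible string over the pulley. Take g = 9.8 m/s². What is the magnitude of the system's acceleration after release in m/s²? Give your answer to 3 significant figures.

Resolve each weight along its own incline: the 12 kg mass has component 12 × 9.8 × sin 52° = 92.670 N down its slope, and the 13 kg mass has 13 × 9.8 × sin 25° = 53.842 N down its slope.
The 12 kg side's 92.670 N exceeds the other side's 53.842 N, so that mass slides down and the 13 kg mass slides up. Taking that direction as positive, Newton's second law for the whole system gives 92.670 − 53.842 = (12 + 13) a, so a = 38.828 / 25 = 1.5531 m/s².

1.55 m/s²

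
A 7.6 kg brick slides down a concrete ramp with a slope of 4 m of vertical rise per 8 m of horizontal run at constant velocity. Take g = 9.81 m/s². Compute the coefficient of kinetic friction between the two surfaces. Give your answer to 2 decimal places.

At constant velocity the net force along the incline is zero: mg sin 26.57° = μ mg cos 26.57°.
So μ = tan 26.57° = 0.4472 / 0.8944 = 0.5000.

0.50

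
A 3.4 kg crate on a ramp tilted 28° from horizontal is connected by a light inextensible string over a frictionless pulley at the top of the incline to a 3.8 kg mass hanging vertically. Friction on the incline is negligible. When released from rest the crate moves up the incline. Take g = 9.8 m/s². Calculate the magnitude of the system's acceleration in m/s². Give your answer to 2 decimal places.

3.00 m/s²

For the crate on the incline: the weight component along the slope is m₁g sin 28° = 3.4 × 9.8 × 0.4695 = 15.644 N and the normal force is N = m₁g cos 28° = 29.420 N.
Newton's second law for the crate (up-slope positive): T − 15.644 = 3.4 a. For the hanging mass (downward positive): 3.8 × 9.8 − T = 3.8 a.
Adding the two equations eliminates T: 21.596 = 7.2 a, so a = 2.9994 m/s².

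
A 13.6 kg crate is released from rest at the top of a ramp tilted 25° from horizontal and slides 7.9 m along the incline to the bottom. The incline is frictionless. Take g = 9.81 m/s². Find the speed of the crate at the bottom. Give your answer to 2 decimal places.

The weight component along the incline is mg sin 25° = 56.384 N and the normal force is N = mg cos 25° = 120.916 N.
With no friction, a = g sin 25° = 4.1459 m/s².
Starting from rest over a distance of 7.9 m, v² = 2aL = 2 × 4.1459 × 7.9 = 65.5052, so v = 8.0935 m/s.

8.09 m/s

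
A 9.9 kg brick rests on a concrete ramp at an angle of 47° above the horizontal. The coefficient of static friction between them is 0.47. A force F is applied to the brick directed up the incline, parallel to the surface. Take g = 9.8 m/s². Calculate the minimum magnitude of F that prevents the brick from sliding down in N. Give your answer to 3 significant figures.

The normal force is N = mg cos 47° = 66.167 N. With F at its minimum the brick is on the verge of sliding down, so static friction is at its maximum μ_s N = 0.47 × 66.167 = 31.098 N and acts up the slope.
Equilibrium along the incline: F + μ_s N = mg sin 47°, so F = 70.956 − 31.098 = 39.858 N.

39.9 N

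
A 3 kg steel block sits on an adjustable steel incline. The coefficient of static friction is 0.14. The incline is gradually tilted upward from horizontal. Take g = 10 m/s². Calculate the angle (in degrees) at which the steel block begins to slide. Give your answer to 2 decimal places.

At the threshold of sliding, static friction is at its maximum μ_s N and exactly balances the weight component along the incline: mg sin θ = μ_s mg cos θ.
Hence tan θ = μ_s = 0.14, so θ = arctan(0.14) = 7.9696°.

7.97°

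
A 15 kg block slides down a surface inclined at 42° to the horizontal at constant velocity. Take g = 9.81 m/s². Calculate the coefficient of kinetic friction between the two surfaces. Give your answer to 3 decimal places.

At constant velocity the net force along the incline is zero: mg sin 42° = μ mg cos 42°.
So μ = tan 42° = 0.6691 / 0.7431 = 0.9004.

0.900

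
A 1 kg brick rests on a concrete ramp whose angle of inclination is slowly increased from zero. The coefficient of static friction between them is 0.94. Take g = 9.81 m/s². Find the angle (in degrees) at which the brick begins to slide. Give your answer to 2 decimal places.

At the threshold of sliding, static friction is at its maximum μ_s N and exactly balances the weight component along the incline: mg sin θ = μ_s mg cos θ.
Hence tan θ = μ_s = 0.94, so θ = arctan(0.94) = 43.2285°.

43.23°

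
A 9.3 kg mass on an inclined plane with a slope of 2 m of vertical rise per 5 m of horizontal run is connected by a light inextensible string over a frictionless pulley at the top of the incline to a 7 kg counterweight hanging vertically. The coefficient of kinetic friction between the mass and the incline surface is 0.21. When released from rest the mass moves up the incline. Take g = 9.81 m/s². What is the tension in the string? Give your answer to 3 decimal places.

61.370 N

For the mass on the incline: the weight component along the slope is m₁g sin 21.80° = 9.3 × 9.81 × 0.3714 = 33.884 N and the normal force is N = m₁g cos 21.80° = 84.708 N.
Kinetic friction opposes the mass's motion up the incline: f = μN = 0.21 × 84.708 = 17.789 N acting down the slope.
Newton's second law for the mass (up-slope positive): T − 33.884 − 17.789 = 9.3 a. For the hanging counterweight (downward positive): 7 × 9.81 − T = 7 a.
Adding the two equations eliminates T: 16.997 = 16.3 a, so a = 1.0428 m/s².
Then from the hanging counterweight's equation, T = 7 × (9.81 − 1.0428) = 61.370 N.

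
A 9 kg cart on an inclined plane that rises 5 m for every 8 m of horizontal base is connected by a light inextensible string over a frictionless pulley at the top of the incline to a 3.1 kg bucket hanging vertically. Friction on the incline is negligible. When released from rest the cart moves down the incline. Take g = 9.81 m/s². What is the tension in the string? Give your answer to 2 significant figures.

35 N

For the cart on the incline: the weight component along the slope is m₁g sin 32.01° = 9 × 9.81 × 0.5300 = 46.794 N and the normal force is N = m₁g cos 32.01° = 74.870 N.
Newton's second law for the cart (down-slope positive): 46.794 − T = 9 a. For the hanging bucket (upward positive): T − 3.1 × 9.81 = 3.1 a.
Adding the two equations eliminates T: 16.383 = 12.1 a, so a = 1.3540 m/s².
Then from the hanging bucket's equation, T = 3.1 × (9.81 + 1.3540) = 34.608 N.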